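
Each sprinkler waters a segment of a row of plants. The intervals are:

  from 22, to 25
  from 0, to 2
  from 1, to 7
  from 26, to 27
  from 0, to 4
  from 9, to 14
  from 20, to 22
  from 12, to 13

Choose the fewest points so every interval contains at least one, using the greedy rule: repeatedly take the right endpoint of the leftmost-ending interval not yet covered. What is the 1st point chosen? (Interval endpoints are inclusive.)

2

Sort by right endpoint; whenever an interval is uncovered, place a point at its right end.
Sorted: [0,2] [0,4] [1,7] [12,13] [9,14] [20,22] [22,25] [26,27]
{[0,2],[0,4],[1,7]} hit by 2; {[12,13],[9,14]} hit by 13; {[20,22],[22,25]} hit by 22; {[26,27]} hit by 27.
Points: 2, 13, 22, 27 (4 total).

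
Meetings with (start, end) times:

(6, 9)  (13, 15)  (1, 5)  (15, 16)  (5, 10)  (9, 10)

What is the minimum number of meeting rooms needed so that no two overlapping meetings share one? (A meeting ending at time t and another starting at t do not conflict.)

2

Count concurrent intervals with a sweep; the peak is the room count.
starts: [1, 5, 6, 9, 13, 15]
ends:   [5, 9, 10, 10, 15, 16]
s1→1 e5→0 s5→1 s6→2  — peak 2.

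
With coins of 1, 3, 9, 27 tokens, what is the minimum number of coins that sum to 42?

42 − 1×27→15 − 1×9→6 − 2×3→0
Total coins = 1 + 1 + 2 = 4

4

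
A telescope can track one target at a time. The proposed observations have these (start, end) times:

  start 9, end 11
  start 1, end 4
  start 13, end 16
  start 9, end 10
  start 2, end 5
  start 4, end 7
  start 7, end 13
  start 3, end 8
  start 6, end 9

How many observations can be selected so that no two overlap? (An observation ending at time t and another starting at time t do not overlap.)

Sort by end time and greedily take each interval whose start is ≥ the last chosen end.
Sorted by end: (1,4)  (2,5)  (4,7)  (3,8)  (6,9)  (9,10)  (9,11)  (7,13)  (13,16)
take (1,4); take (4,7); take (9,10); take (13,16).
Selected 4 observations.

4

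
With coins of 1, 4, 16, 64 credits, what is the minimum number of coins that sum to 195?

Greedy: take as many of the largest coin as possible, then repeat with the remainder.
195 = 3×64 + 3×1
Total coins = 3 + 3 = 6

6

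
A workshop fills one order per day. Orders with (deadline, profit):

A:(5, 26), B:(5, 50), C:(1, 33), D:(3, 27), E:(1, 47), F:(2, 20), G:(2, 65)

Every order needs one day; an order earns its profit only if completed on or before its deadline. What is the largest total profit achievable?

Profit order: G=65 B=50 E=47 C=33 D=27 A=26 F=20
Assign: G→slot 2, B→slot 5, E→slot 1, C skipped, D→slot 3, A→slot 4, F skipped.
Slots: [1:E] [2:G] [3:D] [4:A] [5:B]
Profit = 47 + 65 + 27 + 26 + 50 = 215

215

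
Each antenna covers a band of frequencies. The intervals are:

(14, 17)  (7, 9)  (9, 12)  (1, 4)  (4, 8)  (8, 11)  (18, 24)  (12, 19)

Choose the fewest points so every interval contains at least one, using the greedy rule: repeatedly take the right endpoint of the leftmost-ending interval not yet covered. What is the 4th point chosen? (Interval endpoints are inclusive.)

24

Sort by right endpoint; whenever an interval is uncovered, place a point at its right end.
Sorted: [1,4] [4,8] [7,9] [8,11] [9,12] [14,17] [12,19] [18,24]
{[1,4],[4,8]} hit by 4; {[7,9],[8,11],[9,12]} hit by 9; {[14,17],[12,19]} hit by 17; {[18,24]} hit by 24.
Points: 4, 9, 17, 24 (4 total).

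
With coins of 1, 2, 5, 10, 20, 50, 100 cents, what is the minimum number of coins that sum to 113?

4

Use the largest denomination that fits, subtract, and repeat.
113 = 1×100 + 1×10 + 1×2 + 1×1
Total coins = 1 + 1 + 1 + 1 = 4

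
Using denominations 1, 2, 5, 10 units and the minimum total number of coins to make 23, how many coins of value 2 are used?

1

Greedy: take as many of the largest coin as possible, then repeat with the remainder.
23 − 2×10→3 − 1×2→1 − 1×1→0
Count of 2: 1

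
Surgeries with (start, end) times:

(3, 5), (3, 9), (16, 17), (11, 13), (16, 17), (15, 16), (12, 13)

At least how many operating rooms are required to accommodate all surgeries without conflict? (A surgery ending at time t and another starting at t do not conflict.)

2

starts: [3, 3, 11, 12, 15, 16, 16]
ends:   [5, 9, 13, 13, 16, 17, 17]
s3→1 s3→2  — peak 2.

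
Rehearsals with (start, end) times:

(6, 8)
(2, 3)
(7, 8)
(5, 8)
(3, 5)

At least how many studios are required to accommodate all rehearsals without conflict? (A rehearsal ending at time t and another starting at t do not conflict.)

Events (time:±→running): 2:+→1 3:-→0 3:+→1 5:-→0 5:+→1 6:+→2 7:+→3 … peak 3.

3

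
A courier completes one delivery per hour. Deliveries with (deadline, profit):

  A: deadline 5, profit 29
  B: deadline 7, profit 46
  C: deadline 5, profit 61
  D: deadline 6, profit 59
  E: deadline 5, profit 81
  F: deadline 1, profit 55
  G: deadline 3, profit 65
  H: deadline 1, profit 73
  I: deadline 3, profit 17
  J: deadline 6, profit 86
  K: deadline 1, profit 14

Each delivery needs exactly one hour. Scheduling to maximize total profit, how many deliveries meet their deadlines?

Profit order: J=86 E=81 H=73 G=65 C=61 D=59 F=55 B=46 A=29 I=17 K=14
Assign: J→slot 6, E→slot 5, H→slot 1, G→slot 3, C→slot 4, D→slot 2, F skipped, B→slot 7, A skipped, I skipped, K skipped.
Slots: [1:H] [2:D] [3:G] [4:C] [5:E] [6:J] [7:B]
7 of 11 scheduled.

7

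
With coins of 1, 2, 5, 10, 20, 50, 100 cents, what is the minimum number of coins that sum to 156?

156 − 1×100→56 − 1×50→6 − 1×5→1 − 1×1→0
Total coins = 1 + 1 + 1 + 1 = 4

4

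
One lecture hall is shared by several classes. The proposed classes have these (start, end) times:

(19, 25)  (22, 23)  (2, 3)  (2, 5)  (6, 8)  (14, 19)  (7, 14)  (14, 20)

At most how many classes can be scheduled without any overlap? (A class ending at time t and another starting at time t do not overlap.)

4

Sorted by end: (2,3)  (2,5)  (6,8)  (7,14)  (14,19)  (14,20)  (22,23)  (19,25)
take (2,3); take (6,8); skip (7,14); take (14,19); take (22,23).
Selected 4 classes.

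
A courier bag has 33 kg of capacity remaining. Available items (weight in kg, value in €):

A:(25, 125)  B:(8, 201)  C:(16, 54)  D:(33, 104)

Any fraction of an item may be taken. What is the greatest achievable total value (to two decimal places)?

Sort by value per unit weight and fill in that order.
Order: B (201/8=25.12) > A (125/25=5.00) > C (54/16=3.38) > D (104/33=3.15)
Fill: take B (8 @ 201) → take A (25 @ 125); 33/33 used.
Total value = 326.00

326.00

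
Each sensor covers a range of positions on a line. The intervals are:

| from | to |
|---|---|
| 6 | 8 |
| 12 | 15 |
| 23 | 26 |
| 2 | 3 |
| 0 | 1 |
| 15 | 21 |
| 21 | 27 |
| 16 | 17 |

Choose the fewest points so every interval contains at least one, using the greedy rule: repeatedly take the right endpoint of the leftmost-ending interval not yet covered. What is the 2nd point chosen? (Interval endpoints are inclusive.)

3

By right end: [0,1]  [2,3]  [6,8]  [12,15]  [16,17]  [15,21]  [23,26]  [21,27]
[0,1] uncovered → point at 1; [2,3] uncovered → point at 3; [6,8] uncovered → point at 8; [12,15] uncovered → point at 15; [16,17] uncovered → point at 17; [23,26] uncovered → point at 26.
Points: 1, 3, 8, 15, 17, 26 (6 total).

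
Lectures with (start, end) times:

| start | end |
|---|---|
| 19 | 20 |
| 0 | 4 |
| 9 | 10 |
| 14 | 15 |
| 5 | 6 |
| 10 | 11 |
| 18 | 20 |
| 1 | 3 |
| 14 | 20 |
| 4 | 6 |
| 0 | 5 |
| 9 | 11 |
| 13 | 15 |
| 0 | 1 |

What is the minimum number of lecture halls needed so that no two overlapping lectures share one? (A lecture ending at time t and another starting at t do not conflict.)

3

Events (time:±→running): 0:+→1 0:+→2 0:+→3 … peak 3.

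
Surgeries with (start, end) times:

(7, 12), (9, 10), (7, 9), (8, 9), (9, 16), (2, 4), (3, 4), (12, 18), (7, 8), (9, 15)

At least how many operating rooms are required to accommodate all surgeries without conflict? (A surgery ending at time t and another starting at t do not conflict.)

4

Count concurrent intervals with a sweep; the peak is the room count.
starts: [2, 3, 7, 7, 7, 8, 9, 9, 9, 12]
ends:   [4, 4, 8, 9, 9, 10, 12, 15, 16, 18]
s2→1 s3→2 e4→1 e4→0 s7→1 s7→2 s7→3 e8→2 s8→3 e9→2 e9→1 s9→2 s9→3 s9→4  — peak 4.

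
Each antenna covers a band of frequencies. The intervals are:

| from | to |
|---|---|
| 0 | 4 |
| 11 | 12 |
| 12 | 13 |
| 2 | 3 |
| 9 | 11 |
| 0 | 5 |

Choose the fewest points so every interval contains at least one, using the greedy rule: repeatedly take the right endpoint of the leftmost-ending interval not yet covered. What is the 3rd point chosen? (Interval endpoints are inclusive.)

13

Process intervals by earliest right end; each time one isn't hit yet, stab at its right endpoint.
By right end: [2,3]  [0,4]  [0,5]  [9,11]  [11,12]  [12,13]
[2,3] uncovered → point at 3; [9,11] uncovered → point at 11; [12,13] uncovered → point at 13.
Points: 3, 11, 13 (3 total).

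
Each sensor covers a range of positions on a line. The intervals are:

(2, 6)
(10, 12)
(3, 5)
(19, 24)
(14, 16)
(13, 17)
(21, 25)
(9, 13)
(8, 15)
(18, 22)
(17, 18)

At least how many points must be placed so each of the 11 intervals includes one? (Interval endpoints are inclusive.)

5

Sort by right endpoint; whenever an interval is uncovered, place a point at its right end.
Sorted: [3,5] [2,6] [10,12] [9,13] [8,15] [14,16] [13,17] [17,18] [18,22] [19,24] [21,25]
{[3,5],[2,6]} hit by 5; {[10,12],[9,13],[8,15]} hit by 12; {[14,16],[13,17]} hit by 16; {[17,18],[18,22]} hit by 18; {[19,24],[21,25]} hit by 24.
Points: 5, 12, 16, 18, 24 (5 total).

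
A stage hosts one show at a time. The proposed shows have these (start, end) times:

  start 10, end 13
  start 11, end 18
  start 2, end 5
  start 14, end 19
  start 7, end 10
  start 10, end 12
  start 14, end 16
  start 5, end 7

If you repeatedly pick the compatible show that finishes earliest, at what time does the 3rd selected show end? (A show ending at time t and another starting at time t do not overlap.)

10

Sorted by end: (2,5)  (5,7)  (7,10)  (10,12)  (10,13)  (14,16)  (11,18)  (14,19)
take (2,5); take (5,7); take (7,10); take (10,12); take (14,16); skip (11,18).
Selected: (2,5) (5,7) (7,10) (10,12) (14,16)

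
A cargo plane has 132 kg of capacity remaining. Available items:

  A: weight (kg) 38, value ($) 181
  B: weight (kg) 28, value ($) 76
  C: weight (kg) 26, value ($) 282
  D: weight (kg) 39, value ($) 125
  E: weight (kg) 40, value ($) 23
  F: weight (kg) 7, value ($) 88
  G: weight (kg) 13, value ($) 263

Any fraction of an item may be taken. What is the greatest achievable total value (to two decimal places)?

Ratios (sorted): G 20.23, F 12.57, C 10.85, A 4.76, D 3.21, B 2.71, E 0.57
take G (13 @ 263); take F (7 @ 88); take C (26 @ 282); take A (38 @ 181); take D (39 @ 125); take 9/28 of B → 24.43. Capacity used 132/132.
Total value = 963.43

963.43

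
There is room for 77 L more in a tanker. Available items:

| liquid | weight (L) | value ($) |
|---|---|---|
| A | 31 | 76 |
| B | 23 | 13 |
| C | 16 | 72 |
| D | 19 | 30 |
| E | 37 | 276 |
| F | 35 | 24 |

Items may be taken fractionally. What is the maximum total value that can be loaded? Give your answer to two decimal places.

Order: E (276/37=7.46) > C (72/16=4.50) > A (76/31=2.45) > D (30/19=1.58) > F (24/35=0.69) > B (13/23=0.57)
Fill: take E (37 @ 276) → take C (16 @ 72) → take 24/31 of A → 58.84; 77/77 used.
Total value = 406.84

406.84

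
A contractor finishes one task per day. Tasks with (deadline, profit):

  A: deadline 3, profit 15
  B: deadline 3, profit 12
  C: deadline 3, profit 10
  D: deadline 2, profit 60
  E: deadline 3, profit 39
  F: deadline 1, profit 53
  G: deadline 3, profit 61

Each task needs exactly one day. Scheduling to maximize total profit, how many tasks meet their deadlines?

3

Profit order: G=61 D=60 F=53 E=39 A=15 B=12 C=10
Assign: G→slot 3, D→slot 2, F→slot 1, E skipped, A skipped, B skipped, C skipped.
Slots: [1:F] [2:D] [3:G]
3 of 7 scheduled.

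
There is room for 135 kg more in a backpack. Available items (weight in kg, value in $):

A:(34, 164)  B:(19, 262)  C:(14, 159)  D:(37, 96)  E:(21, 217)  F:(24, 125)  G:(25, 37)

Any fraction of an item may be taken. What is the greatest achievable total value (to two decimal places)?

986.68

Sort by value per unit weight and fill in that order.
Order: B (262/19=13.79) > C (159/14=11.36) > E (217/21=10.33) > F (125/24=5.21) > A (164/34=4.82) > D (96/37=2.59) > G (37/25=1.48)
Fill: take B (19 @ 262) → take C (14 @ 159) → take E (21 @ 217) → take F (24 @ 125) → take A (34 @ 164) → take 23/37 of D → 59.68; 135/135 used.
Total value = 986.68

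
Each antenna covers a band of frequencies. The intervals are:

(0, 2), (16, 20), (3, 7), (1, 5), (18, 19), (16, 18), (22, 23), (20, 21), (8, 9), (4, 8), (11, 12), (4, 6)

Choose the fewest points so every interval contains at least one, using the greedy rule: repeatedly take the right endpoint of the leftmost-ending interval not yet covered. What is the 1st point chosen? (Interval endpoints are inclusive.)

By right end: [0,2]  [1,5]  [4,6]  [3,7]  [4,8]  [8,9]  [11,12]  [16,18]  [18,19]  [16,20]  [20,21]  [22,23]
[0,2] uncovered → point at 2; [4,6] uncovered → point at 6; [8,9] uncovered → point at 9; [11,12] uncovered → point at 12; [16,18] uncovered → point at 18; [20,21] uncovered → point at 21; [22,23] uncovered → point at 23.
Points: 2, 6, 9, 12, 18, 21, 23 (7 total).

2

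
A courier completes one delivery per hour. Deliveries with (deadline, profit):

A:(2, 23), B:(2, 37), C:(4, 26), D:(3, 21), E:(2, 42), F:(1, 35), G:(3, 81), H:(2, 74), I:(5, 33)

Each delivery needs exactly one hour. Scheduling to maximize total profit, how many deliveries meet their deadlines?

5

Take jobs in profit order; each goes to the latest open slot no later than its deadline.
By profit: G(d3,81), H(d2,74), E(d2,42), B(d2,37), F(d1,35), I(d5,33), C(d4,26), A(d2,23), D(d3,21)
G→slot 3; H→slot 2; E→slot 1; B skipped; F skipped; I→slot 5; C→slot 4; A skipped; D skipped.
5 of 9 scheduled.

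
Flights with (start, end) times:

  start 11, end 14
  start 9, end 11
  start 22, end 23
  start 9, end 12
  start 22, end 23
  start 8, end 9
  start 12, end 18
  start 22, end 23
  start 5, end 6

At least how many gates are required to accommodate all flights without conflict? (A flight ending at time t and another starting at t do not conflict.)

The answer is the maximum number of intervals overlapping at any instant.
starts: [5, 8, 9, 9, 11, 12, 22, 22, 22]
ends:   [6, 9, 11, 12, 14, 18, 23, 23, 23]
s5→1 e6→0 s8→1 e9→0 s9→1 s9→2 e11→1 s11→2 e12→1 s12→2 e14→1 e18→0 s22→1 s22→2 s22→3  — peak 3.

3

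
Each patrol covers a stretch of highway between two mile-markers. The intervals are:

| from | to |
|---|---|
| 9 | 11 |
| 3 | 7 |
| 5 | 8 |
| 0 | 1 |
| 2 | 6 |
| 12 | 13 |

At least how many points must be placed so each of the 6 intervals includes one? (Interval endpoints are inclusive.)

4

Sorted: [0,1] [2,6] [3,7] [5,8] [9,11] [12,13]
{[0,1]} hit by 1; {[2,6],[3,7],[5,8]} hit by 6; {[9,11]} hit by 11; {[12,13]} hit by 13.
Points: 1, 6, 11, 13 (4 total).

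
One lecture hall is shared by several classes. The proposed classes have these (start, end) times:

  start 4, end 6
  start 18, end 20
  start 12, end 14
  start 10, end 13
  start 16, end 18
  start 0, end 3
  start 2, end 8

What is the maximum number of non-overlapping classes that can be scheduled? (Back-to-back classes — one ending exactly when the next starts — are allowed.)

Sort by end time and greedily take each interval whose start is ≥ the last chosen end.
By end time: (0,3), (4,6), (2,8), (10,13), (12,14), (16,18), (18,20).
Pick (0,3); next start ≥ 3 → (4,6); next start ≥ 6 → (10,13); next start ≥ 13 → (16,18); next start ≥ 18 → (18,20).
Selected 5 classes.

5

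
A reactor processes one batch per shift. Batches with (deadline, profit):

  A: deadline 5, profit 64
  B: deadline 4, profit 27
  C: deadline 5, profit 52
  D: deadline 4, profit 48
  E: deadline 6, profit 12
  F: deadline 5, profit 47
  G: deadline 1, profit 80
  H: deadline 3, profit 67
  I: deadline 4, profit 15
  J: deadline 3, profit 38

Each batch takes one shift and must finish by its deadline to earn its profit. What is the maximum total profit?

Profit order: G=80 H=67 A=64 C=52 D=48 F=47 J=38 B=27 I=15 E=12
Assign: G→slot 1, H→slot 3, A→slot 5, C→slot 4, D→slot 2, F skipped, J skipped, B skipped, I skipped, E→slot 6.
Slots: [1:G] [2:D] [3:H] [4:C] [5:A] [6:E]
Profit = 80 + 48 + 67 + 52 + 64 + 12 = 323

323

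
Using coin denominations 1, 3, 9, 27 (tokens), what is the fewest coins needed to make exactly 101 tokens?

7

101 − 3×27→20 − 2×9→2 − 2×1→0
Total coins = 3 + 2 + 2 = 7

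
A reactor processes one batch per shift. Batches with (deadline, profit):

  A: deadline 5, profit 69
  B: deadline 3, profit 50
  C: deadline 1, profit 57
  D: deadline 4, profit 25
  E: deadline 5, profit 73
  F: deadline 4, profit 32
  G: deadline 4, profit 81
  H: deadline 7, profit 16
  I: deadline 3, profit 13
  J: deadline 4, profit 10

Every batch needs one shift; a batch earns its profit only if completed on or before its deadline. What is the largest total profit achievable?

Profit order: G=81 E=73 A=69 C=57 B=50 F=32 D=25 H=16 I=13 J=10
Assign: G→slot 4, E→slot 5, A→slot 3, C→slot 1, B→slot 2, F skipped, D skipped, H→slot 7, I skipped, J skipped.
Slots: [1:C] [2:B] [3:A] [4:G] [5:E] [7:H]
Profit = 57 + 50 + 69 + 81 + 73 + 16 = 346

346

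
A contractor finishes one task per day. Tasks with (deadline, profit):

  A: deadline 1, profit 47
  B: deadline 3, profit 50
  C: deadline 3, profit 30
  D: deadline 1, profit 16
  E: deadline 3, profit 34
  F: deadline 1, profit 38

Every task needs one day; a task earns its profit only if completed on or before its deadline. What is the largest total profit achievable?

131

Profit order: B=50 A=47 F=38 E=34 C=30 D=16
Assign: B→slot 3, A→slot 1, F skipped, E→slot 2, C skipped, D skipped.
Slots: [1:A] [2:E] [3:B]
Profit = 47 + 34 + 50 = 131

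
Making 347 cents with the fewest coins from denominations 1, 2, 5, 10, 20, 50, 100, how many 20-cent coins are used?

2

Greedy: take as many of the largest coin as possible, then repeat with the remainder.
347 − 3×100→47 − 2×20→7 − 1×5→2 − 1×2→0
Count of 20: 2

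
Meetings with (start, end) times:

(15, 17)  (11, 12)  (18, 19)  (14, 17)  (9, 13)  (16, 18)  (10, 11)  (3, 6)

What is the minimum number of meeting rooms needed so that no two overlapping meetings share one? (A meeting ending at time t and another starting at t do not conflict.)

3

Count concurrent intervals with a sweep; the peak is the room count.
Events (time:±→running): 3:+→1 6:-→0 9:+→1 10:+→2 11:-→1 11:+→2 12:-→1 13:-→0 14:+→1 15:+→2 16:+→3 … peak 3.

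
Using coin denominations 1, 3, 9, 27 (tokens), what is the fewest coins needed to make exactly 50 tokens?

50 − 1×27→23 − 2×9→5 − 1×3→2 − 2×1→0
Total coins = 1 + 2 + 1 + 2 = 6

6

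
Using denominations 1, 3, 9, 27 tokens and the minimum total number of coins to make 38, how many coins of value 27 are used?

Greedy: take as many of the largest coin as possible, then repeat with the remainder.
38 − 1×27→11 − 1×9→2 − 2×1→0
Count of 27: 1

1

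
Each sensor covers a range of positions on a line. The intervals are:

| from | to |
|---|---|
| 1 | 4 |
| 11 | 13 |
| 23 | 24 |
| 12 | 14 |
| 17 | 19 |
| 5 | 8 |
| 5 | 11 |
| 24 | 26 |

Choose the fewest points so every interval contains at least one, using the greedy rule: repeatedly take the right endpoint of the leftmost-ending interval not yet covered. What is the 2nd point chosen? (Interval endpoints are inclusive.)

Process intervals by earliest right end; each time one isn't hit yet, stab at its right endpoint.
By right end: [1,4]  [5,8]  [5,11]  [11,13]  [12,14]  [17,19]  [23,24]  [24,26]
[1,4] uncovered → point at 4; [5,8] uncovered → point at 8; [11,13] uncovered → point at 13; [17,19] uncovered → point at 19; [23,24] uncovered → point at 24.
Points: 4, 8, 13, 19, 24 (5 total).

8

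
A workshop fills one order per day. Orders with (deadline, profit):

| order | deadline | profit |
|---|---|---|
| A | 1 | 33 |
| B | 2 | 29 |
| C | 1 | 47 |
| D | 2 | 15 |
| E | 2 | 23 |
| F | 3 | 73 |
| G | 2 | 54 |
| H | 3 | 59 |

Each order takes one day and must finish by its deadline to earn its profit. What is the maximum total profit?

186

Take jobs in profit order; each goes to the latest open slot no later than its deadline.
Profit order: F=73 H=59 G=54 C=47 A=33 B=29 E=23 D=15
Assign: F→slot 3, H→slot 2, G→slot 1, C skipped, A skipped, B skipped, E skipped, D skipped.
Slots: [1:G] [2:H] [3:F]
Profit = 54 + 59 + 73 = 186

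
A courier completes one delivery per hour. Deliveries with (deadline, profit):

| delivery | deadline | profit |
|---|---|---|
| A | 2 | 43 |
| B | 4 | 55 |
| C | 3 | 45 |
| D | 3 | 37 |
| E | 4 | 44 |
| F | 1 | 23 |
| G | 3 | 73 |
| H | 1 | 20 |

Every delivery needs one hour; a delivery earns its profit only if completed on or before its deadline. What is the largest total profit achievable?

217

By profit: G(d3,73), B(d4,55), C(d3,45), E(d4,44), A(d2,43), D(d3,37), F(d1,23), H(d1,20)
G→slot 3; B→slot 4; C→slot 2; E→slot 1; A skipped; D skipped; F skipped; H skipped.
Profit = 44 + 45 + 73 + 55 = 217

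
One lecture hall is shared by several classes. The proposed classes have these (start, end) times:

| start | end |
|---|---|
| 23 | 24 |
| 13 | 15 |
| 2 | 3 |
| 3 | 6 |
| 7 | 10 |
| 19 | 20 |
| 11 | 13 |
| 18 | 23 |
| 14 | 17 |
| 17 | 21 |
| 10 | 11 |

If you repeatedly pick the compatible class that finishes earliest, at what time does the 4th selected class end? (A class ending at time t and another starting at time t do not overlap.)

Sort by end time and greedily take each interval whose start is ≥ the last chosen end.
By end time: (2,3), (3,6), (7,10), (10,11), (11,13), (13,15), (14,17), (19,20), (17,21), (18,23), (23,24).
Pick (2,3); next start ≥ 3 → (3,6); next start ≥ 6 → (7,10); next start ≥ 10 → (10,11); next start ≥ 11 → (11,13); next start ≥ 13 → (13,15); next start ≥ 15 → (19,20); next start ≥ 20 → (23,24).
Selected: (2,3) (3,6) (7,10) (10,11) (11,13) (13,15) (19,20) (23,24)

11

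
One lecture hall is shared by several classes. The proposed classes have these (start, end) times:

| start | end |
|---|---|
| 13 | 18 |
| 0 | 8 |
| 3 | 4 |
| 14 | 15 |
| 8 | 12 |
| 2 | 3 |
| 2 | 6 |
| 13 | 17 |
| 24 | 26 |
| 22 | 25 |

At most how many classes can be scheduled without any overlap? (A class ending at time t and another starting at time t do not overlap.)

Sort by end time and greedily take each interval whose start is ≥ the last chosen end.
By end time: (2,3), (3,4), (2,6), (0,8), (8,12), (14,15), (13,17), (13,18), (22,25), (24,26).
Pick (2,3); next start ≥ 3 → (3,4); next start ≥ 4 → (8,12); next start ≥ 12 → (14,15); next start ≥ 15 → (22,25).
Selected 5 classes.

5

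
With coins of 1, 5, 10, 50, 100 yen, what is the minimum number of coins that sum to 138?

Greedy: take as many of the largest coin as possible, then repeat with the remainder.
138 − 1×100→38 − 3×10→8 − 1×5→3 − 3×1→0
Total coins = 1 + 3 + 1 + 3 = 8

8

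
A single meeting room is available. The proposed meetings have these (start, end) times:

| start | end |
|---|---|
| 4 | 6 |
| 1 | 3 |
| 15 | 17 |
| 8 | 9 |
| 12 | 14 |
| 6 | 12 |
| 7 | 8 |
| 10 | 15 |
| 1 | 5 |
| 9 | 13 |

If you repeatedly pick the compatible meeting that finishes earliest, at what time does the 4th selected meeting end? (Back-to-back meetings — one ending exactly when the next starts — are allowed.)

By end time: (1,3), (1,5), (4,6), (7,8), (8,9), (6,12), (9,13), (12,14), (10,15), (15,17).
Pick (1,3); next start ≥ 3 → (4,6); next start ≥ 6 → (7,8); next start ≥ 8 → (8,9); next start ≥ 9 → (9,13); next start ≥ 13 → (15,17).
Selected: (1,3) (4,6) (7,8) (8,9) (9,13) (15,17)

9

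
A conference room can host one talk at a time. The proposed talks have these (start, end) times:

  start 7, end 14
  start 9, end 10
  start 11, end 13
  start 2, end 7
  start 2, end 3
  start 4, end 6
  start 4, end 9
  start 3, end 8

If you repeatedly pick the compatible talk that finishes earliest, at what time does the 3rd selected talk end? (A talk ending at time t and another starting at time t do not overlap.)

10

By end time: (2,3), (4,6), (2,7), (3,8), (4,9), (9,10), (11,13), (7,14).
Pick (2,3); next start ≥ 3 → (4,6); next start ≥ 6 → (9,10); next start ≥ 10 → (11,13).
Selected: (2,3) (4,6) (9,10) (11,13)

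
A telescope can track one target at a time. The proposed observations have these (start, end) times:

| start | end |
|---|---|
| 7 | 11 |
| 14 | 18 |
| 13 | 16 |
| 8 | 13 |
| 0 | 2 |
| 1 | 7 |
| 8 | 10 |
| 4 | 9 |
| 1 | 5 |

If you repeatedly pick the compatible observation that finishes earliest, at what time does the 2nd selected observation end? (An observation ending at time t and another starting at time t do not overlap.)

9

By end time: (0,2), (1,5), (1,7), (4,9), (8,10), (7,11), (8,13), (13,16), (14,18).
Pick (0,2); next start ≥ 2 → (4,9); next start ≥ 9 → (13,16).
Selected: (0,2) (4,9) (13,16)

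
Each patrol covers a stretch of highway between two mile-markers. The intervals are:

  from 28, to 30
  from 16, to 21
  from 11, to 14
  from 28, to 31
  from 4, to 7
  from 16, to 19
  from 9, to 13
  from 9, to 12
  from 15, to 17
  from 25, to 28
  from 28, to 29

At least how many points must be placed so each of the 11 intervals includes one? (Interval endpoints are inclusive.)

4

Process intervals by earliest right end; each time one isn't hit yet, stab at its right endpoint.
By right end: [4,7]  [9,12]  [9,13]  [11,14]  [15,17]  [16,19]  [16,21]  [25,28]  [28,29]  [28,30]  [28,31]
[4,7] uncovered → point at 7; [9,12] uncovered → point at 12; [15,17] uncovered → point at 17; [25,28] uncovered → point at 28.
Points: 7, 12, 17, 28 (4 total).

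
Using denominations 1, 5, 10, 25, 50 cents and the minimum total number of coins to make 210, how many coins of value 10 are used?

1

210 = 4×50 + 1×10
Count of 10: 1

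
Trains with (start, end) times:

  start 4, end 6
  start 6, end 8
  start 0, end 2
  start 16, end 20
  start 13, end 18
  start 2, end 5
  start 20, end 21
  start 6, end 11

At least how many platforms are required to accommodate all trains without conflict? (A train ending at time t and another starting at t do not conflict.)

2

The answer is the maximum number of intervals overlapping at any instant.
Events (time:±→running): 0:+→1 2:-→0 2:+→1 4:+→2 … peak 2.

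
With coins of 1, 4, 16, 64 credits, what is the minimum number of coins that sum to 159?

Greedy: take as many of the largest coin as possible, then repeat with the remainder.
159 = 2×64 + 1×16 + 3×4 + 3×1
Total coins = 2 + 1 + 3 + 3 = 9

9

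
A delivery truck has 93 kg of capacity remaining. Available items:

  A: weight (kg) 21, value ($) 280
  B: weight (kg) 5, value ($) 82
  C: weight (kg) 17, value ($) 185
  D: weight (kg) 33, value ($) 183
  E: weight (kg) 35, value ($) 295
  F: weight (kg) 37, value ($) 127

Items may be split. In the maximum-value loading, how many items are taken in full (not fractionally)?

Sort by value per unit weight and fill in that order.
Ratios (sorted): B 16.40, A 13.33, C 10.88, E 8.43, D 5.55, F 3.43
take B (5 @ 82); take A (21 @ 280); take C (17 @ 185); take E (35 @ 295); take 15/33 of D → 83.18. Capacity used 93/93.
4 item(s) taken whole; one partial (take 15/33 of D).

4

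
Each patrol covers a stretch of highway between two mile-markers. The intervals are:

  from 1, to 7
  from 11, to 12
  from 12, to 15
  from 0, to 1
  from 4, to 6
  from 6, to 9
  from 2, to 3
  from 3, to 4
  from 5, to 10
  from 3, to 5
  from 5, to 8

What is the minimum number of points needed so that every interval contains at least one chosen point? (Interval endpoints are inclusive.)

Process intervals by earliest right end; each time one isn't hit yet, stab at its right endpoint.
By right end: [0,1]  [2,3]  [3,4]  [3,5]  [4,6]  [1,7]  [5,8]  [6,9]  [5,10]  [11,12]  [12,15]
[0,1] uncovered → point at 1; [2,3] uncovered → point at 3; [4,6] uncovered → point at 6; [11,12] uncovered → point at 12.
Points: 1, 3, 6, 12 (4 total).

4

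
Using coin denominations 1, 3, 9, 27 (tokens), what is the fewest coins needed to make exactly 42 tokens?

Use the largest denomination that fits, subtract, and repeat.
42 − 1×27→15 − 1×9→6 − 2×3→0
Total coins = 1 + 1 + 2 = 4

4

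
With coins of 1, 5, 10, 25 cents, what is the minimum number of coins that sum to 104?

8

104 − 4×25→4 − 4×1→0
Total coins = 4 + 4 = 8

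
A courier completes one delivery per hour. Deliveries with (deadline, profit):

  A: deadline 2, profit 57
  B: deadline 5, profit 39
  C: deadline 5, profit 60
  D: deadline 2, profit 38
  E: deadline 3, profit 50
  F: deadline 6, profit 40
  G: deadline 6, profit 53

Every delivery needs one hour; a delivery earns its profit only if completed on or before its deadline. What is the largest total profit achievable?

299

By profit: C(d5,60), A(d2,57), G(d6,53), E(d3,50), F(d6,40), B(d5,39), D(d2,38)
C→slot 5; A→slot 2; G→slot 6; E→slot 3; F→slot 4; B→slot 1; D skipped.
Profit = 39 + 57 + 50 + 40 + 60 + 53 = 299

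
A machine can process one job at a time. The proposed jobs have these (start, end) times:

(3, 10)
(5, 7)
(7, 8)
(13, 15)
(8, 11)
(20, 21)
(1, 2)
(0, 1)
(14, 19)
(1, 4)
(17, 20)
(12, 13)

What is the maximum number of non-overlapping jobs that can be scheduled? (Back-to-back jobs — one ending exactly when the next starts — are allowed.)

9

By end time: (0,1), (1,2), (1,4), (5,7), (7,8), (3,10), (8,11), (12,13), (13,15), (14,19), (17,20), (20,21).
Pick (0,1); next start ≥ 1 → (1,2); next start ≥ 2 → (5,7); next start ≥ 7 → (7,8); next start ≥ 8 → (8,11); next start ≥ 11 → (12,13); next start ≥ 13 → (13,15); next start ≥ 15 → (17,20); next start ≥ 20 → (20,21).
Selected 9 jobs.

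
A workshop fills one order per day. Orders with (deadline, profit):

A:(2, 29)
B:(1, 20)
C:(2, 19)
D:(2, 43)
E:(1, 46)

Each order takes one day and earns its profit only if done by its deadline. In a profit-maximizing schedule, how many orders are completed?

Profit order: E=46 D=43 A=29 B=20 C=19
Assign: E→slot 1, D→slot 2, A skipped, B skipped, C skipped.
Slots: [1:E] [2:D]
2 of 5 scheduled.

2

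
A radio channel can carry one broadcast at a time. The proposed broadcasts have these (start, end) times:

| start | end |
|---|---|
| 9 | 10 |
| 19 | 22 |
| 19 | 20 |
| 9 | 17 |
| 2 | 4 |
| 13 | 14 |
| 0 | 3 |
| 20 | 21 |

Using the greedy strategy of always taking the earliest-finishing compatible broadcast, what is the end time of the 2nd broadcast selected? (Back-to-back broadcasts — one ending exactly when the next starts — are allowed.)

10

By end time: (0,3), (2,4), (9,10), (13,14), (9,17), (19,20), (20,21), (19,22).
Pick (0,3); next start ≥ 3 → (9,10); next start ≥ 10 → (13,14); next start ≥ 14 → (19,20); next start ≥ 20 → (20,21).
Selected: (0,3) (9,10) (13,14) (19,20) (20,21)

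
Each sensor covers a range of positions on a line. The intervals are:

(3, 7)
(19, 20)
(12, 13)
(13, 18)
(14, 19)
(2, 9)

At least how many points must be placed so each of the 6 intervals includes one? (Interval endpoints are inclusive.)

3

Sort by right endpoint; whenever an interval is uncovered, place a point at its right end.
By right end: [3,7]  [2,9]  [12,13]  [13,18]  [14,19]  [19,20]
[3,7] uncovered → point at 7; [12,13] uncovered → point at 13; [14,19] uncovered → point at 19.
Points: 7, 13, 19 (3 total).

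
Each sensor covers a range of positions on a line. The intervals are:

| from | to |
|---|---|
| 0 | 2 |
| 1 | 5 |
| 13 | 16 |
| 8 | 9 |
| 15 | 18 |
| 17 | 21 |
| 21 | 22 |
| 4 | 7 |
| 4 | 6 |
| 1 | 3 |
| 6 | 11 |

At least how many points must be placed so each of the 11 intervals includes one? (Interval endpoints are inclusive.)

5

Sort by right endpoint; whenever an interval is uncovered, place a point at its right end.
Sorted: [0,2] [1,3] [1,5] [4,6] [4,7] [8,9] [6,11] [13,16] [15,18] [17,21] [21,22]
{[0,2],[1,3],[1,5]} hit by 2; {[4,6],[4,7]} hit by 6; {[8,9],[6,11]} hit by 9; {[13,16],[15,18]} hit by 16; {[17,21],[21,22]} hit by 21.
Points: 2, 6, 9, 16, 21 (5 total).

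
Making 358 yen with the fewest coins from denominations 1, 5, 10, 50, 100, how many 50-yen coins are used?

Greedy: take as many of the largest coin as possible, then repeat with the remainder.
358 − 3×100→58 − 1×50→8 − 1×5→3 − 3×1→0
Count of 50: 1

1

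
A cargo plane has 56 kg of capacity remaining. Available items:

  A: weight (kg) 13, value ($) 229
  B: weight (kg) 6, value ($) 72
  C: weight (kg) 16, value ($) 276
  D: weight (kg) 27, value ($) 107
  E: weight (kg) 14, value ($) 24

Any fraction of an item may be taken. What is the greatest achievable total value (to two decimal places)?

660.22

Ratios (sorted): A 17.62, C 17.25, B 12.00, D 3.96, E 1.71
take A (13 @ 229); take C (16 @ 276); take B (6 @ 72); take 21/27 of D → 83.22. Capacity used 56/56.
Total value = 660.22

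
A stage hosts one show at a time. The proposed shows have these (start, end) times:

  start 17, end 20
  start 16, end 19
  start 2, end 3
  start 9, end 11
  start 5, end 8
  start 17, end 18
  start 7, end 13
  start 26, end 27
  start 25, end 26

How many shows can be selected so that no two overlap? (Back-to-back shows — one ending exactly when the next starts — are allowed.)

6

Sorted by end: (2,3)  (5,8)  (9,11)  (7,13)  (17,18)  (16,19)  (17,20)  (25,26)  (26,27)
take (2,3); take (5,8); take (9,11); take (17,18); take (25,26); take (26,27).
Selected 6 shows.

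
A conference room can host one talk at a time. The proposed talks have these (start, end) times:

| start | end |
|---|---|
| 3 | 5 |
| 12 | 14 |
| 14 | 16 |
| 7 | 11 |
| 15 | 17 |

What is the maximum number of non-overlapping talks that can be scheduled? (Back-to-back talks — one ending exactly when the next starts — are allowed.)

Sort by end time and greedily take each interval whose start is ≥ the last chosen end.
By end time: (3,5), (7,11), (12,14), (14,16), (15,17).
Pick (3,5); next start ≥ 5 → (7,11); next start ≥ 11 → (12,14); next start ≥ 14 → (14,16).
Selected 4 talks.

4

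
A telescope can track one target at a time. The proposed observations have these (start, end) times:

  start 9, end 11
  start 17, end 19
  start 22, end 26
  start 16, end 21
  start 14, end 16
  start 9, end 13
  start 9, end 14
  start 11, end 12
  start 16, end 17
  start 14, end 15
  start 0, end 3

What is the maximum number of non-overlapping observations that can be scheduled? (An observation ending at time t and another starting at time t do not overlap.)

7

Sort by end time and greedily take each interval whose start is ≥ the last chosen end.
Sorted by end: (0,3)  (9,11)  (11,12)  (9,13)  (9,14)  (14,15)  (14,16)  (16,17)  (17,19)  (16,21)  (22,26)
take (0,3); take (9,11); take (11,12); skip (9,14); take (14,15); take (16,17); take (17,19); take (22,26).
Selected 7 observations.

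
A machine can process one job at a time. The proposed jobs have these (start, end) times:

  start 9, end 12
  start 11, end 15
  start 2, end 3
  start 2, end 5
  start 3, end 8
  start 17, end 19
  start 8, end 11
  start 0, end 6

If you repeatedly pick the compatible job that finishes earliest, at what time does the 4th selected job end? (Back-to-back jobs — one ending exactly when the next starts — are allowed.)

15

Greedy by earliest finish: after sorting by end time, pick each interval compatible with the last pick.
Sorted by end: (2,3)  (2,5)  (0,6)  (3,8)  (8,11)  (9,12)  (11,15)  (17,19)
take (2,3); skip (0,6); take (3,8); take (8,11); take (11,15); take (17,19).
Selected: (2,3) (3,8) (8,11) (11,15) (17,19)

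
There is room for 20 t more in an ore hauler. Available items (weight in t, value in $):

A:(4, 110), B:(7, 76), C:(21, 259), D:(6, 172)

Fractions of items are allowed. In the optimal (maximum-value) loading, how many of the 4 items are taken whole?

Sort by value per unit weight and fill in that order.
Order: D (172/6=28.67) > A (110/4=27.50) > C (259/21=12.33) > B (76/7=10.86)
Fill: take D (6 @ 172) → take A (4 @ 110) → take 10/21 of C → 123.33; 20/20 used.
2 item(s) taken whole; one partial (take 10/21 of C).

2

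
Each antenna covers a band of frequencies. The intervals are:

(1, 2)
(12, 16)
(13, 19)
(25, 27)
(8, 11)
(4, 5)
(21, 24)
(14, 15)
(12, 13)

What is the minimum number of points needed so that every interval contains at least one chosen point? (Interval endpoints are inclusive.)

Process intervals by earliest right end; each time one isn't hit yet, stab at its right endpoint.
By right end: [1,2]  [4,5]  [8,11]  [12,13]  [14,15]  [12,16]  [13,19]  [21,24]  [25,27]
[1,2] uncovered → point at 2; [4,5] uncovered → point at 5; [8,11] uncovered → point at 11; [12,13] uncovered → point at 13; [14,15] uncovered → point at 15; [21,24] uncovered → point at 24; [25,27] uncovered → point at 27.
Points: 2, 5, 11, 13, 15, 24, 27 (7 total).

7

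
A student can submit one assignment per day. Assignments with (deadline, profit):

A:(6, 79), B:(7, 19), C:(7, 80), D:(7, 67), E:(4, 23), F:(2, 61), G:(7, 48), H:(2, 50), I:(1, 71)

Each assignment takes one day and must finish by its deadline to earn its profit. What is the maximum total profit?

429

By profit: C(d7,80), A(d6,79), I(d1,71), D(d7,67), F(d2,61), H(d2,50), G(d7,48), E(d4,23), B(d7,19)
C→slot 7; A→slot 6; I→slot 1; D→slot 5; F→slot 2; H skipped; G→slot 4; E→slot 3; B skipped.
Profit = 71 + 61 + 23 + 48 + 67 + 79 + 80 = 429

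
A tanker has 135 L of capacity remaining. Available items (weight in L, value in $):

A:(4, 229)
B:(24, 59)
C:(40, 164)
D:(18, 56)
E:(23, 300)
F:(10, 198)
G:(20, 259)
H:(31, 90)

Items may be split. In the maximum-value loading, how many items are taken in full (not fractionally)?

6

Sort by value per unit weight and fill in that order.
Order: A (229/4=57.25) > F (198/10=19.80) > E (300/23=13.04) > G (259/20=12.95) > C (164/40=4.10) > D (56/18=3.11) > H (90/31=2.90) > B (59/24=2.46)
Fill: take A (4 @ 229) → take F (10 @ 198) → take E (23 @ 300) → take G (20 @ 259) → take C (40 @ 164) → take D (18 @ 56) → take 20/31 of H → 58.06; 135/135 used.
6 item(s) taken whole; one partial (take 20/31 of H).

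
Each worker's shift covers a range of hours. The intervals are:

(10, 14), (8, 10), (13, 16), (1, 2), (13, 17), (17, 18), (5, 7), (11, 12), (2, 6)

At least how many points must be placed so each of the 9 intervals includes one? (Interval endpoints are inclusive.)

By right end: [1,2]  [2,6]  [5,7]  [8,10]  [11,12]  [10,14]  [13,16]  [13,17]  [17,18]
[1,2] uncovered → point at 2; [5,7] uncovered → point at 7; [8,10] uncovered → point at 10; [11,12] uncovered → point at 12; [13,16] uncovered → point at 16; [17,18] uncovered → point at 18.
Points: 2, 7, 10, 12, 16, 18 (6 total).

6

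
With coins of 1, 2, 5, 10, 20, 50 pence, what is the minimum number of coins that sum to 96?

96 − 1×50→46 − 2×20→6 − 1×5→1 − 1×1→0
Total coins = 1 + 2 + 1 + 1 = 5

5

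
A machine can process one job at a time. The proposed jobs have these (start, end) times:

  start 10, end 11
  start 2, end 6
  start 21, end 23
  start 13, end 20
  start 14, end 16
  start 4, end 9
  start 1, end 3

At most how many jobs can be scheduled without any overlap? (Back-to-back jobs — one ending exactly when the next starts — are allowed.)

Greedy by earliest finish: after sorting by end time, pick each interval compatible with the last pick.
Sorted by end: (1,3)  (2,6)  (4,9)  (10,11)  (14,16)  (13,20)  (21,23)
take (1,3); take (4,9); take (10,11); take (14,16); skip (13,20); take (21,23).
Selected 5 jobs.

5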